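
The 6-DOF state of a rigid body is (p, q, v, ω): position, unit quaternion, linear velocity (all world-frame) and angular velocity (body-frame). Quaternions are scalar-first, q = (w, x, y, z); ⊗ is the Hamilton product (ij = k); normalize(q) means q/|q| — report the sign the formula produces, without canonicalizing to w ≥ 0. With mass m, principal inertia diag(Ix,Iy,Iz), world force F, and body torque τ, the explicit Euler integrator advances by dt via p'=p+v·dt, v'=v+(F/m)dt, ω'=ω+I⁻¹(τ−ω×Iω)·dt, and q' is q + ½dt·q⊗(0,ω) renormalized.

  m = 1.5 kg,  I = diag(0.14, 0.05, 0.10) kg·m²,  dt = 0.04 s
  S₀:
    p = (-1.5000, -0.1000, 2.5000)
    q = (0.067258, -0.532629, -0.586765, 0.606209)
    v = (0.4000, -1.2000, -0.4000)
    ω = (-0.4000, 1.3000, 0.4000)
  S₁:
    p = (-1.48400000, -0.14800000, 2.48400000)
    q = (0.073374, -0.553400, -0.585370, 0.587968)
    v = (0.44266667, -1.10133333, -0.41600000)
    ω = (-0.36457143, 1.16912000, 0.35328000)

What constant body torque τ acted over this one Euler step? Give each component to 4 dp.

τ = (0.1500, -0.1700, -0.0700)

Δω = ω₁−ω₀ = (0.03542857, -0.13088000, -0.04672000)
gyro term ω₀×Iω₀ = (0.0260, -0.0064, 0.0468)
I·α + gyro = (0.1500, -0.1700, -0.0700)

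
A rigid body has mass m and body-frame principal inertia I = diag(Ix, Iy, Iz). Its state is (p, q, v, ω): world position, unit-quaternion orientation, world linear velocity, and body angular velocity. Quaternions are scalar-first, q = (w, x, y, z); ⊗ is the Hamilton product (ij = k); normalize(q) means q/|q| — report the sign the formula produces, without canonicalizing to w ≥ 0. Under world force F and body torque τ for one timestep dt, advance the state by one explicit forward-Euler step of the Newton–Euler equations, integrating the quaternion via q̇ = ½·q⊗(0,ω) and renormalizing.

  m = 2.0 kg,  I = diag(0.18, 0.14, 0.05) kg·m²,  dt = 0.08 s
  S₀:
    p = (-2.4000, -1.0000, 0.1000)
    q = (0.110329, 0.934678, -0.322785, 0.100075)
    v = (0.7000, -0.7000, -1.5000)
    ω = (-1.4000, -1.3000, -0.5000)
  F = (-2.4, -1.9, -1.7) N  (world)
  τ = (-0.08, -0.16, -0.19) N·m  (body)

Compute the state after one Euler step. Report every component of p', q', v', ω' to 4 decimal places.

linear accel F/m = (-1.2000, -0.9500, -0.8500)
p' = p + v·dt = (-2.3440, -1.0560, -0.0200)
v + (F/m)dt = (0.6040, -0.7760, -1.5680)
gyro term ω×Iω = (-0.0585, 0.0910, -0.0728)
α = I⁻¹(τ − ω×Iω) = (-0.1194, -1.7929, -2.3440)
new body rate ω' = (-1.4096, -1.4434, -0.6875)
q⊗(0,ω) = (0.9389662, 0.1370294, 0.1838063, -1.7221449)
q + ½dt·q⊗(0,ω), renormalized = (0.1474, 0.9372, -0.3145, 0.0311)

p' = (-2.3440, -1.0560, -0.0200)
q' = (0.1474, 0.9372, -0.3145, 0.0311)
v' = (0.6040, -0.7760, -1.5680)
ω' = (-1.4096, -1.4434, -0.6875)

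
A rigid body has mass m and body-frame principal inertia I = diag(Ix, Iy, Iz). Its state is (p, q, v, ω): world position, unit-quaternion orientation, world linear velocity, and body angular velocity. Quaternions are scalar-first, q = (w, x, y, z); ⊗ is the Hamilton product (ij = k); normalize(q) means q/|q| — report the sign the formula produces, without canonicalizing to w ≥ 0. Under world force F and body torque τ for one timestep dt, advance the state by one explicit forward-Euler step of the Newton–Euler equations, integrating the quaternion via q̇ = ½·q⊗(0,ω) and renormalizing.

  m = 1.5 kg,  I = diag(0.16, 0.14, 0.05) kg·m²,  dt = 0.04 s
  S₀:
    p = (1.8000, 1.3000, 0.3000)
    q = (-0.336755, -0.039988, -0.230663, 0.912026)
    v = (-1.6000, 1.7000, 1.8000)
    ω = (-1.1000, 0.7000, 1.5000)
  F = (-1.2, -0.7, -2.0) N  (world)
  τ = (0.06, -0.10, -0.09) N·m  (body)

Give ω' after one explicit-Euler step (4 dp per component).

ω' = (-1.0614, 0.7233, 1.4157)

precession coupling ω×(Iω) = (-0.0945, -0.1815, 0.0154)
angular accel α = (0.9656, 0.5821, -2.1080)
ω' = ω + α·dt = (-1.0614, 0.7233, 1.4157)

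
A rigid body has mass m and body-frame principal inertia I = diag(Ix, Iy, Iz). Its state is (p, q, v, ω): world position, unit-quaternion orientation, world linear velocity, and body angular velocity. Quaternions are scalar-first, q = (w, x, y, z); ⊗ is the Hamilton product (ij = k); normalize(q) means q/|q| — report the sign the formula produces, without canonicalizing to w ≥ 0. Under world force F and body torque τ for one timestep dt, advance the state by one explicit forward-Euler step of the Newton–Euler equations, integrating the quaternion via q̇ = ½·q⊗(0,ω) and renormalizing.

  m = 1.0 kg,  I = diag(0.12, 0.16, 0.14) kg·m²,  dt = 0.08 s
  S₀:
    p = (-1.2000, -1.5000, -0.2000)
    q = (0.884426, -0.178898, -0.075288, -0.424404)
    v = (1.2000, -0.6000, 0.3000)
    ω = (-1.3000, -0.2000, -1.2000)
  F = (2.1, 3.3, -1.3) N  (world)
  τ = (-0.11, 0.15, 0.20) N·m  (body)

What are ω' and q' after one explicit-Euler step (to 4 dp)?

ω' = (-1.3701, -0.1094, -1.0917)
q' = (0.8520, -0.2241, -0.0687, -0.4682)

ω×(Iω) gyroscopic = (-0.0048, -0.0312, 0.0104)
angular accel α = (-0.8767, 1.1325, 1.3543)
new body rate ω' = (-1.3701, -0.1094, -1.0917)
q⊗(0,ω) = (-0.7569098, -1.1442890, 0.1601624, -1.1234060)
updated quaternion q' = (0.8520, -0.2241, -0.0687, -0.4682)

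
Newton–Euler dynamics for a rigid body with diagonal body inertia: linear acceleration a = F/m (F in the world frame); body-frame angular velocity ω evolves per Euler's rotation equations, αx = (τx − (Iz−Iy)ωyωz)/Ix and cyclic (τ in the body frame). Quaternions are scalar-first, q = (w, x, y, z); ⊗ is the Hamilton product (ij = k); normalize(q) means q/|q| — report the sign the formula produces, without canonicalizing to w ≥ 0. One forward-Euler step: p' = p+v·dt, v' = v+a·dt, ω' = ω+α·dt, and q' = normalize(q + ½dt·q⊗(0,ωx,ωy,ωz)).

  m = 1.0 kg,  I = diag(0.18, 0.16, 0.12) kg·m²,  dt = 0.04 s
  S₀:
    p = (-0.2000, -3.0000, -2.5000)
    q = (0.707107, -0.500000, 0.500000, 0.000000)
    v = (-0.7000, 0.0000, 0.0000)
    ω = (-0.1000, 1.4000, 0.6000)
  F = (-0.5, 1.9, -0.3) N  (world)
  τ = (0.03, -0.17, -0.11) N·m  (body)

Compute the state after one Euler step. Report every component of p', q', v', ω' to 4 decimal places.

p' = (-0.2280, -3.0000, -2.5000)
q' = (0.6918, -0.4952, 0.5256, -0.0045)
v' = (-0.7200, 0.0760, -0.0120)
ω' = (-0.0859, 1.3584, 0.5624)

(τ − ω×Iω)/I = (0.3533, -1.0400, -0.9400)
ω' = ω + α·dt = (-0.0859, 1.3584, 0.5624)
2q̇ = q⊗(0,ω) = (-0.7500000, 0.2292893, 1.2899498, -0.2257358)
q + ½dt·q⊗(0,ω), renormalized = (0.6918, -0.4952, 0.5256, -0.0045)
p + v·dt = (-0.2280, -3.0000, -2.5000)
v' = v + a·dt = (-0.7200, 0.0760, -0.0120)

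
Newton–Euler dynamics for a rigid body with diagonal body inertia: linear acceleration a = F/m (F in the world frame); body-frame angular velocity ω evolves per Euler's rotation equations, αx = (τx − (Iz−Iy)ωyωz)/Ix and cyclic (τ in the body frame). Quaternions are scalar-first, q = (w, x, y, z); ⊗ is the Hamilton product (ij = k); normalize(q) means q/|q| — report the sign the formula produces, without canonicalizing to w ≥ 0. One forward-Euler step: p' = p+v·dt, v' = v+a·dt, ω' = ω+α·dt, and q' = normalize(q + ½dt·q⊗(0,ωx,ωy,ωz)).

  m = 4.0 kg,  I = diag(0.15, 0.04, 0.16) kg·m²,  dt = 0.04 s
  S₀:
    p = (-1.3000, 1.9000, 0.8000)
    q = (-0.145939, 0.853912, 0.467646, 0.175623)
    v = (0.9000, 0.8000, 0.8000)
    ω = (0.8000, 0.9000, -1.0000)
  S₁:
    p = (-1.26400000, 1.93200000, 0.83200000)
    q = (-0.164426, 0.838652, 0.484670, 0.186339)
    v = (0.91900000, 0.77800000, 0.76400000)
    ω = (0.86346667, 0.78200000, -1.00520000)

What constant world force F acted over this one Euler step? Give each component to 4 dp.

F = (1.9000, -2.2000, -3.6000)

Δv = v₁−v₀ = (0.01900000, -0.02200000, -0.03600000)
m·(v₁−v₀)/dt = (1.9000, -2.2000, -3.6000)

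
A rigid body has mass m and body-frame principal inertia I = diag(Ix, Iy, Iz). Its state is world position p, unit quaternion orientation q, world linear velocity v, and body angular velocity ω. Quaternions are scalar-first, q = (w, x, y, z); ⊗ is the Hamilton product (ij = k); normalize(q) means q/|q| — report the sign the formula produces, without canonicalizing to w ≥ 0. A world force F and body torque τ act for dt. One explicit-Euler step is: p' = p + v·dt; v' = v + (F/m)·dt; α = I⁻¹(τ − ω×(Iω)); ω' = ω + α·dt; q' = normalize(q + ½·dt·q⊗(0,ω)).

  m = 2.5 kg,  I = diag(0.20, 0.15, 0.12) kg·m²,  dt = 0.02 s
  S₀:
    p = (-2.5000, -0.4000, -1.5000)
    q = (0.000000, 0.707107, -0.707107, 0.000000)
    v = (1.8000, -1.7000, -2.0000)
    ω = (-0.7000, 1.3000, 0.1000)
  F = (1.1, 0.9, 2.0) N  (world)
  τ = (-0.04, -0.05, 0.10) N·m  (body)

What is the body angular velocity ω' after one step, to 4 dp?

ω' = (-0.7036, 1.2941, 0.1091)

gyro term ω×Iω = (-0.0039, -0.0056, 0.0455)
angular accel α = (-0.1805, -0.2960, 0.4542)
ω' = ω + α·dt = (-0.7036, 1.2941, 0.1091)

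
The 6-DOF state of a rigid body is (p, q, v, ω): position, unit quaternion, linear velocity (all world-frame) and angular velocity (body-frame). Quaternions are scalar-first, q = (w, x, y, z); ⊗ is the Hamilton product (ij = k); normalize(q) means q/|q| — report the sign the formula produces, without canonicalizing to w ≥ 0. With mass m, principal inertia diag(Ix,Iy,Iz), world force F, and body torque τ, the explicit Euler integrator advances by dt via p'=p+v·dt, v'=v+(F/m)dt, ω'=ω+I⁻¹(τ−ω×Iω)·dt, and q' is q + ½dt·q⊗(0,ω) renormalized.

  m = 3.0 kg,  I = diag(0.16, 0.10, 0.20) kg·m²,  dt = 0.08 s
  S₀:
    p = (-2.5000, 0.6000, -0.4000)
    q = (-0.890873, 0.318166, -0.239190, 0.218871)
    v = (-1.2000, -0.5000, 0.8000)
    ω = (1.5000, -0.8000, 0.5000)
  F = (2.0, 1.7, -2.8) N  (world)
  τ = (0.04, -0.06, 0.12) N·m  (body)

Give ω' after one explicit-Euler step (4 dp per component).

ω' = (1.5400, -0.8240, 0.5192)

precession coupling ω×(Iω) = (-0.0400, -0.0300, 0.0720)
(τ − ω×Iω)/I = (0.5000, -0.3000, 0.2400)
ω + α·dt = (1.5400, -0.8240, 0.5192)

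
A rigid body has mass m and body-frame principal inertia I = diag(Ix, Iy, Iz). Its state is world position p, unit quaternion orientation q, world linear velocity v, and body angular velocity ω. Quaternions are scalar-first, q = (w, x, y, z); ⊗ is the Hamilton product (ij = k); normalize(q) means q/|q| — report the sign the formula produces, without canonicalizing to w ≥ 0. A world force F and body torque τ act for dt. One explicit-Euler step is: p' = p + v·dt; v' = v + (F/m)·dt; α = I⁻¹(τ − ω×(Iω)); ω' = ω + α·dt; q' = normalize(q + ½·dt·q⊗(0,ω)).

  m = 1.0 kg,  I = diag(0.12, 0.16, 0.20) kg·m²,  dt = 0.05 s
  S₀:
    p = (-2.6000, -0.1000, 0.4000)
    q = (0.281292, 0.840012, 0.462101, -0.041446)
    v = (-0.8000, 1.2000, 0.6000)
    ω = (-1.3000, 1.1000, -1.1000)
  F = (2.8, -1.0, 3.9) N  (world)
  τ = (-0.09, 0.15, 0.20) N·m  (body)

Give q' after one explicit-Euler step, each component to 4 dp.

2q̇ = q⊗(0,ω) = (0.5381139, -0.8284001, 1.2873142, 1.2153233)
q' = normalize(q + ½dt·q⊗(0,ω)) = (0.2944, 0.8183, 0.4937, -0.0110)

q' = (0.2944, 0.8183, 0.4937, -0.0110)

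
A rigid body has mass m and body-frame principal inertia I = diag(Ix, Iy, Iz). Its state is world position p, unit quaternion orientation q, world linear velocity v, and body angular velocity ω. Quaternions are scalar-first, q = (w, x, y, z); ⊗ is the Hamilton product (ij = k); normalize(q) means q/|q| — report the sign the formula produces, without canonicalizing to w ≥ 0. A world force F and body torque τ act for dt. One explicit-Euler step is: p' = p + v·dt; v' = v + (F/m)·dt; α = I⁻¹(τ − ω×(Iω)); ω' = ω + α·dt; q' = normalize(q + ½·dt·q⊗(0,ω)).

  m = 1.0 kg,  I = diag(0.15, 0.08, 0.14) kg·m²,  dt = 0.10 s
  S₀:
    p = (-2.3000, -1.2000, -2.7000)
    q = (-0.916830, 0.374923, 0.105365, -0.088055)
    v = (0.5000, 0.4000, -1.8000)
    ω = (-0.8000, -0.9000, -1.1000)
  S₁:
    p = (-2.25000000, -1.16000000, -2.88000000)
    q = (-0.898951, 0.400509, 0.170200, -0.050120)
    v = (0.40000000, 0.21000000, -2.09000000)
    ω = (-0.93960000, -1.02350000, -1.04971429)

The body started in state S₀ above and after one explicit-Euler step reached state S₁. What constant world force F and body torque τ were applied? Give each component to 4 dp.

F = (-1.0000, -1.9000, -2.9000)
τ = (-0.1500, -0.0900, 0.0200)

Δω = ω₁−ω₀ = (-0.13960000, -0.12350000, 0.05028571)
gyro term ω₀×Iω₀ = (0.0594, 0.0088, -0.0504)
τ = I·(Δω/dt) + ω₀×(Iω₀) = (-0.1500, -0.0900, 0.0200)
v₁ − v₀ = (-0.10000000, -0.19000000, -0.29000000)
m·(v₁−v₀)/dt = (-1.0000, -1.9000, -2.9000)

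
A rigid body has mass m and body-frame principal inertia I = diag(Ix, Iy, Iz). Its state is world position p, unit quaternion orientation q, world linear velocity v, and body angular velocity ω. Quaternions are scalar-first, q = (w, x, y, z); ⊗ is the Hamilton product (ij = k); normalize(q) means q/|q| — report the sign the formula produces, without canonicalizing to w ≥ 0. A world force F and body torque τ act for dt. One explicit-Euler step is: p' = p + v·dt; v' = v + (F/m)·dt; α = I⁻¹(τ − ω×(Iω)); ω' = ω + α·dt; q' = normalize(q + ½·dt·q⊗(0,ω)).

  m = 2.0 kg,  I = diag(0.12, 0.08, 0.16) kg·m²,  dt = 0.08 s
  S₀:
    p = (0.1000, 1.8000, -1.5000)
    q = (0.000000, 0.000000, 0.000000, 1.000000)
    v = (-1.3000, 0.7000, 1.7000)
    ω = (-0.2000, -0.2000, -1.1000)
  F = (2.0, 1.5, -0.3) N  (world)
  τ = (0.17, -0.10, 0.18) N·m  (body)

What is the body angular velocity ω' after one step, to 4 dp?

ω' = (-0.0984, -0.2912, -1.0092)

gyro term ω×Iω = (0.0176, -0.0088, -0.0016)
angular accel α = (1.2700, -1.1400, 1.1350)
ω' = ω + α·dt = (-0.0984, -0.2912, -1.0092)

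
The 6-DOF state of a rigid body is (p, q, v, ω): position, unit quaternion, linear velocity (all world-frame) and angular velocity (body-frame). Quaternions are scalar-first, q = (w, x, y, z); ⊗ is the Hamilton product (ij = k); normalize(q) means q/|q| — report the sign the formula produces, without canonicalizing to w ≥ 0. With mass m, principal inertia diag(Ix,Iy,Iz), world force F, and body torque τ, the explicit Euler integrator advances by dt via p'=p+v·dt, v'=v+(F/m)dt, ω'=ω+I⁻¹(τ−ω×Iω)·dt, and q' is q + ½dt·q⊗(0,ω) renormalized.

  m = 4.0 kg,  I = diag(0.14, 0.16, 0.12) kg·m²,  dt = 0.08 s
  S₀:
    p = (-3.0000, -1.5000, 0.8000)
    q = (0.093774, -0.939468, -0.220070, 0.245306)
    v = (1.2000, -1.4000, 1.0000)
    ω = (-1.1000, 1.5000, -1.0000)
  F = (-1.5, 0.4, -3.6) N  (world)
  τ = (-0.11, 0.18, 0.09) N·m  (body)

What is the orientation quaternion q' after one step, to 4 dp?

2q̇ = q⊗(0,ω) = (-0.4580038, -0.2510404, -1.0686436, -1.7450530)
updated quaternion q' = (0.0752, -0.9461, -0.2619, 0.1749)

q' = (0.0752, -0.9461, -0.2619, 0.1749)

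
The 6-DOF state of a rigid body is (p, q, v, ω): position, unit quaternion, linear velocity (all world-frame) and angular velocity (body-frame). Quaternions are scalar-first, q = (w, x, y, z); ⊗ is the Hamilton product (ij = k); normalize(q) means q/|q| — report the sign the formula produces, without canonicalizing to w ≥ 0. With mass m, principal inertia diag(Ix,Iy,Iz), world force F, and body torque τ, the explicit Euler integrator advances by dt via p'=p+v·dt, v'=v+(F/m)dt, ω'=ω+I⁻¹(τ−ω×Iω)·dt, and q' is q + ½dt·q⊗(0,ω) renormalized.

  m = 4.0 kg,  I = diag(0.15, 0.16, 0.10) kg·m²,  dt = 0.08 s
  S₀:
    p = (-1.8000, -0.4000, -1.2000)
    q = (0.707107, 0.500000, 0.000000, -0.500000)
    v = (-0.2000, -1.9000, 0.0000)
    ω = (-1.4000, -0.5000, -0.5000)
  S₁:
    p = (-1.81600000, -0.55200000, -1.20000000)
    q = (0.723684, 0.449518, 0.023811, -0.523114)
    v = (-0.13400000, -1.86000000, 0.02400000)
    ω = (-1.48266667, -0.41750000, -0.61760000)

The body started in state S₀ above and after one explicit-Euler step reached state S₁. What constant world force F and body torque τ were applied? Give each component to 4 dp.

F = (3.3000, 2.0000, 1.2000)
τ = (-0.1700, 0.2000, -0.1400)

ω₁ − ω₀ = (-0.08266667, 0.08250000, -0.11760000)
ω₀×(Iω₀) = (-0.0150, 0.0350, 0.0070)
τ = I·(Δω/dt) + ω₀×(Iω₀) = (-0.1700, 0.2000, -0.1400)
Δv = v₁−v₀ = (0.06600000, 0.04000000, 0.02400000)
applied force F = (3.3000, 2.0000, 1.2000)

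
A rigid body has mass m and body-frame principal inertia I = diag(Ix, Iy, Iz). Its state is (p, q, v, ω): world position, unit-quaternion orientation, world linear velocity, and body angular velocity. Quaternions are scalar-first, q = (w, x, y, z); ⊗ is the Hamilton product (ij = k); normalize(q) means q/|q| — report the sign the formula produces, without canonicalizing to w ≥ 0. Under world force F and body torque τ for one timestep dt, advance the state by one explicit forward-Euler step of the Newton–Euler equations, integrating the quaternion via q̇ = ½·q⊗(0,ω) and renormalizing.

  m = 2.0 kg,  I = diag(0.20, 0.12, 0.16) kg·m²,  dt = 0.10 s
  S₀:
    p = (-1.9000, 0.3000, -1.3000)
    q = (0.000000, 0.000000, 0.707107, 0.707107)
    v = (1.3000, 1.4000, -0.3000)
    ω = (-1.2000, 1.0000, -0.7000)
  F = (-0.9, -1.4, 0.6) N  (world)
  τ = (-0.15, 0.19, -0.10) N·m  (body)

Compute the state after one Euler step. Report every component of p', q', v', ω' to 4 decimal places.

p' = (-1.7700, 0.4400, -1.3300)
q' = (-0.0106, -0.0599, 0.6623, 0.7468)
v' = (1.2550, 1.3300, -0.2700)
ω' = (-1.2610, 1.1303, -0.8225)

p + v·dt = (-1.7700, 0.4400, -1.3300)
new velocity v' = (1.2550, 1.3300, -0.2700)
precession coupling ω×(Iω) = (-0.0280, 0.0336, 0.0960)
(τ − ω×Iω)/I = (-0.6100, 1.3033, -1.2250)
ω + α·dt = (-1.2610, 1.1303, -0.8225)
2q̇ = q⊗(0,ω) = (-0.2121321, -1.2020819, -0.8485284, 0.8485284)
q' = normalize(q + ½dt·q⊗(0,ω)) = (-0.0106, -0.0599, 0.6623, 0.7468)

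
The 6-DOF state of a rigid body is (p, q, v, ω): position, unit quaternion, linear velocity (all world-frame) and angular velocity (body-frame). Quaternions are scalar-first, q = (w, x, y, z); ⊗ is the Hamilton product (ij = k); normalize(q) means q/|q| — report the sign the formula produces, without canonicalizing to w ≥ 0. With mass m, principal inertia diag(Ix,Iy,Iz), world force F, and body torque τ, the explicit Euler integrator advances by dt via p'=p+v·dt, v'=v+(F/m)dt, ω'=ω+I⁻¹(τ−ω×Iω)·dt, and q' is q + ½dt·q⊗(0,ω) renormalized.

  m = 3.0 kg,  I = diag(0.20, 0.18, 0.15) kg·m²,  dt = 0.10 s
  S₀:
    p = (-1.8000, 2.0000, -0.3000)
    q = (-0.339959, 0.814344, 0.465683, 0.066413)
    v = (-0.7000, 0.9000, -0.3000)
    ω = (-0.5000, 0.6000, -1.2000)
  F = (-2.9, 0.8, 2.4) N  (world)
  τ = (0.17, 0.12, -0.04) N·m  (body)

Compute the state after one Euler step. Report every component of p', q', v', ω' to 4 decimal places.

p' = (-1.8700, 2.0900, -0.3300)
q' = (-0.3287, 0.7909, 0.5014, 0.1226)
v' = (-0.7967, 0.9267, -0.2200)
ω' = (-0.4258, 0.6500, -1.2307)

precession coupling ω×(Iω) = (0.0216, 0.0300, 0.0060)
angular accel α = (0.7420, 0.5000, -0.3067)
ω' = ω + α·dt = (-0.4258, 0.6500, -1.2307)
Hamilton product q⊗(0,ω) = (0.2074578, -0.4286879, 0.7400309, 1.1293987)
q + ½dt·q⊗(0,ω), renormalized = (-0.3287, 0.7909, 0.5014, 0.1226)
linear accel F/m = (-0.9667, 0.2667, 0.8000)
p + v·dt = (-1.8700, 2.0900, -0.3300)
new velocity v' = (-0.7967, 0.9267, -0.2200)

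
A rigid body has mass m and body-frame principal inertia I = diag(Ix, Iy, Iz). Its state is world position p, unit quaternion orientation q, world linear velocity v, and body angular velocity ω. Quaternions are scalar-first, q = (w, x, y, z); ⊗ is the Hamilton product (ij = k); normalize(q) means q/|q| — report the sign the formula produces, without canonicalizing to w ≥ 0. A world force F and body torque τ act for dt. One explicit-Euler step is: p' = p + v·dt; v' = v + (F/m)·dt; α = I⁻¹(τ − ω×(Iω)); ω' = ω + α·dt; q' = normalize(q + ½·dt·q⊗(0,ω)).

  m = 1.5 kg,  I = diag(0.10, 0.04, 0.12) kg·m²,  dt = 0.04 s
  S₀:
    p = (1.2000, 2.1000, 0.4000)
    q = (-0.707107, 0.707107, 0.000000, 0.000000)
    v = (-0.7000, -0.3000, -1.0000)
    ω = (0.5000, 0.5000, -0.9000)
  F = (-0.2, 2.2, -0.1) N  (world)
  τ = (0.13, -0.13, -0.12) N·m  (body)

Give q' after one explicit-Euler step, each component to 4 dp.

2q̇ = q⊗(0,ω) = (-0.3535535, -0.3535535, 0.2828428, 0.9899498)
q' = normalize(q + ½dt·q⊗(0,ω)) = (-0.7140, 0.6999, 0.0057, 0.0198)

q' = (-0.7140, 0.6999, 0.0057, 0.0198)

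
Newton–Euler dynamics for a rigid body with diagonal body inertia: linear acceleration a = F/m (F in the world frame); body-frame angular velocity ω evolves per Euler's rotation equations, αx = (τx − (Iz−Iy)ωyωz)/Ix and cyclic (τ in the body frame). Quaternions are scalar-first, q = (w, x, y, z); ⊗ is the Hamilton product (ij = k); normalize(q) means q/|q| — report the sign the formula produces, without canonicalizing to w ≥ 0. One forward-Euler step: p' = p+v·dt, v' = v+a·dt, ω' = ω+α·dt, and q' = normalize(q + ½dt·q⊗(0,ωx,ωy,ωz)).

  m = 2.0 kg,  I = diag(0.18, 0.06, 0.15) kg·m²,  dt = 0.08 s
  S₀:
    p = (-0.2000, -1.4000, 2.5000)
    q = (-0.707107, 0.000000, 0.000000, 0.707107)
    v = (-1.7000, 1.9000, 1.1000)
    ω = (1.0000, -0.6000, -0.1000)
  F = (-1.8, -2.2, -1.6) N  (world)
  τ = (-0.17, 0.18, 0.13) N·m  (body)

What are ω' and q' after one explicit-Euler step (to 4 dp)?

ω×(Iω) gyroscopic = (0.0054, -0.0030, 0.0720)
angular accel α = (-0.9744, 3.0500, 0.3867)
new body rate ω' = (0.9220, -0.3560, -0.0691)
q⊗(0,ω) = (0.0707107, -0.2828428, 1.1313712, 0.0707107)
q + ½dt·q⊗(0,ω), renormalized = (-0.7035, -0.0113, 0.0452, 0.7092)

ω' = (0.9220, -0.3560, -0.0691)
q' = (-0.7035, -0.0113, 0.0452, 0.7092)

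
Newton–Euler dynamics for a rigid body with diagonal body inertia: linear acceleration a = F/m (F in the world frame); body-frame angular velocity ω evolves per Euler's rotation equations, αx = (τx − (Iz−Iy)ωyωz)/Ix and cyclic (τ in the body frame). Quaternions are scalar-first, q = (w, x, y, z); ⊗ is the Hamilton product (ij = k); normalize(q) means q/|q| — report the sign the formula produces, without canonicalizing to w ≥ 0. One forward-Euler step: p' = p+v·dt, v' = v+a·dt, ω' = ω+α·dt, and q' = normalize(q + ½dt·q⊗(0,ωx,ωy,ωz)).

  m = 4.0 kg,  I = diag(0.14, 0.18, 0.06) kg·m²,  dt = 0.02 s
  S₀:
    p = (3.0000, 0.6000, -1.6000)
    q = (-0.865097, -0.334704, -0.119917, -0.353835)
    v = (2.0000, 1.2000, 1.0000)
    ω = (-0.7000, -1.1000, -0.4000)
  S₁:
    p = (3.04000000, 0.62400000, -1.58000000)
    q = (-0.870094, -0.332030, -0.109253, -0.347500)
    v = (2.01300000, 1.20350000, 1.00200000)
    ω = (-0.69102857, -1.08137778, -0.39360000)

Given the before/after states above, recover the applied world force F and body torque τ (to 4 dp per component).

velocity change Δv = (0.01300000, 0.00350000, 0.00200000)
applied force F = (2.6000, 0.7000, 0.4000)
Δω = ω₁−ω₀ = (0.00897143, 0.01862222, 0.00640000)
gyro term ω₀×Iω₀ = (-0.0528, 0.0224, 0.0308)
I·α + gyro = (0.0100, 0.1900, 0.0500)

F = (2.6000, 0.7000, 0.4000)
τ = (0.0100, 0.1900, 0.0500)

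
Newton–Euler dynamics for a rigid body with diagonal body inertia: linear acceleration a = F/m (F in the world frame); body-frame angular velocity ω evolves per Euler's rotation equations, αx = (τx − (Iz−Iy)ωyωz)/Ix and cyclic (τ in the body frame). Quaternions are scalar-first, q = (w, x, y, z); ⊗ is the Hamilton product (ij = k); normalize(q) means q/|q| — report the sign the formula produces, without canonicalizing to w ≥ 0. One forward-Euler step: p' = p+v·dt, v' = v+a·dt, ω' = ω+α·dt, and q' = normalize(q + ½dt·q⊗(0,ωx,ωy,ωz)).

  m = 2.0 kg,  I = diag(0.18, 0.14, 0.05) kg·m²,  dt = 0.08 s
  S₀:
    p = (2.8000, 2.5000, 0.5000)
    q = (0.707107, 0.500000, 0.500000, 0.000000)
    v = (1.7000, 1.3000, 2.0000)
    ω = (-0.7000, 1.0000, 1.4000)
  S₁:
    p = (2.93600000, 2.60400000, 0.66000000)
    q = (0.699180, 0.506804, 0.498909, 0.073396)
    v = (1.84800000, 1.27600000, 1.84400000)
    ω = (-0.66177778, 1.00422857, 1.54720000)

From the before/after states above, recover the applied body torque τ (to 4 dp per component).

τ = (-0.0400, -0.1200, 0.1200)

Δω = ω₁−ω₀ = (0.03822222, 0.00422857, 0.14720000)
applied torque τ = (-0.0400, -0.1200, 0.1200)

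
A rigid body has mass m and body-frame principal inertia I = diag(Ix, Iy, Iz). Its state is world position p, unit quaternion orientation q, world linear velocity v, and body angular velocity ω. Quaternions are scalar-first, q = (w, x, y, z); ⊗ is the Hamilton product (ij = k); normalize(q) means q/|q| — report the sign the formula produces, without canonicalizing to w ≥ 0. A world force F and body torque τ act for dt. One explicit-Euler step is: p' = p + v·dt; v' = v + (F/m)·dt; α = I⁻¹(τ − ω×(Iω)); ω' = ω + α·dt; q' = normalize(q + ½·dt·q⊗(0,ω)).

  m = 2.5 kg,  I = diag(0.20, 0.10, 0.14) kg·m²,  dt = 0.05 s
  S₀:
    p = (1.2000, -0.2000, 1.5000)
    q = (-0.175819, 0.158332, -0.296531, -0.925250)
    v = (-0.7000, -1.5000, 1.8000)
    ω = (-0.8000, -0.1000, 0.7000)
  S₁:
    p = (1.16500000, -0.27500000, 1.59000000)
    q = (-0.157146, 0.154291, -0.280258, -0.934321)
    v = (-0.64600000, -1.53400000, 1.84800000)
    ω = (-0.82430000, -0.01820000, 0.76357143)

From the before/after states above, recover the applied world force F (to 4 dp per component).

velocity change Δv = (0.05400000, -0.03400000, 0.04800000)
F = m·Δv/dt = (2.7000, -1.7000, 2.4000)

F = (2.7000, -1.7000, 2.4000)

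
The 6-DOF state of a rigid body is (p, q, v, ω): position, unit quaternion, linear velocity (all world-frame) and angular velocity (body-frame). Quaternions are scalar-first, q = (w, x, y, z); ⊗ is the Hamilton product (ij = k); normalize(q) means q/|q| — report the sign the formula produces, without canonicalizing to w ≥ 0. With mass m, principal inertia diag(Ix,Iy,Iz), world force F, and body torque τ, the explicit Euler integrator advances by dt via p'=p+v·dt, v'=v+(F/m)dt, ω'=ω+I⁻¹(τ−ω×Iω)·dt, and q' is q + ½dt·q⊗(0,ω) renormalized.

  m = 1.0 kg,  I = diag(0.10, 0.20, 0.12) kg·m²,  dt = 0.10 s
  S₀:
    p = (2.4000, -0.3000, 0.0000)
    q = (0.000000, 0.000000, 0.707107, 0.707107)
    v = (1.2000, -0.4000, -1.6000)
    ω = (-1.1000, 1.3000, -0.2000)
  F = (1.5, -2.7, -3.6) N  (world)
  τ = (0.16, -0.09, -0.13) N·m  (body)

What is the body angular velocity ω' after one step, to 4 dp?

α = I⁻¹(τ − ω×Iω) = (1.3920, -0.4280, 0.1083)
ω' = ω + α·dt = (-0.9608, 1.2572, -0.1892)

ω' = (-0.9608, 1.2572, -0.1892)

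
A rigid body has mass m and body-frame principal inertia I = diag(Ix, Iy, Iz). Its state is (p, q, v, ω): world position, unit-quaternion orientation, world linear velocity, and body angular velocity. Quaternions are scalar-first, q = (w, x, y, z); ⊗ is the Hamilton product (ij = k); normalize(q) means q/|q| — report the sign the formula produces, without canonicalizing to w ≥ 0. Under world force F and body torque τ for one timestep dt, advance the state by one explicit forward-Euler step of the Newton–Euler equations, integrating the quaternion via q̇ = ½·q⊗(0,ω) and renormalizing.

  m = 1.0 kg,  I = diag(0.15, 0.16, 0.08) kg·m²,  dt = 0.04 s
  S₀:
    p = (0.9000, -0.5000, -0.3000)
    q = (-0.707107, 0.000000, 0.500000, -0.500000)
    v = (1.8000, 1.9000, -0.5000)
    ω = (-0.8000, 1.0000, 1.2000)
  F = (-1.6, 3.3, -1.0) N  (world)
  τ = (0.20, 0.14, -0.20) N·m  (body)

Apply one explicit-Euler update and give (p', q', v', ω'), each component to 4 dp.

p' = (0.9720, -0.4240, -0.3200)
q' = (-0.7047, 0.0333, 0.4936, -0.5087)
v' = (1.7360, 2.0320, -0.5400)
ω' = (-0.7211, 1.0518, 1.1040)

a = F/m = (-1.6000, 3.3000, -1.0000)
p + v·dt = (0.9720, -0.4240, -0.3200)
v' = v + a·dt = (1.7360, 2.0320, -0.5400)
angular accel α = (1.9733, 1.2950, -2.4000)
ω + α·dt = (-0.7211, 1.0518, 1.1040)
q⊗(0,ω) = (0.1000000, 1.6656856, -0.3071070, -0.4485284)
updated quaternion q' = (-0.7047, 0.0333, 0.4936, -0.5087)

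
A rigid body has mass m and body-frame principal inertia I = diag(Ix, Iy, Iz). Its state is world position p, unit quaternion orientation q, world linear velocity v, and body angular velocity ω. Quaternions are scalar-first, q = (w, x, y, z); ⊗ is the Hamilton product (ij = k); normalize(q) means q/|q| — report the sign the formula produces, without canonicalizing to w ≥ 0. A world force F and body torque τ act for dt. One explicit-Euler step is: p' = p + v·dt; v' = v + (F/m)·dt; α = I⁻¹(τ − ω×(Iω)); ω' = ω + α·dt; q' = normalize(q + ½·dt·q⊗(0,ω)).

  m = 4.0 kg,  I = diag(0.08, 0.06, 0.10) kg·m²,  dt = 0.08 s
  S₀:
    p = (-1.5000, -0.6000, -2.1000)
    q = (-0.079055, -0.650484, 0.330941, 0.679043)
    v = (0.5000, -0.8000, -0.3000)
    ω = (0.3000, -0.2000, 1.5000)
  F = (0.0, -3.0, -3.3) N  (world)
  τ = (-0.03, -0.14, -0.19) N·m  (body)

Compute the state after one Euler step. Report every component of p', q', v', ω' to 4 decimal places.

p' = (-1.4600, -0.6640, -2.1240)
q' = (-0.1091, -0.6250, 0.3780, 0.6742)
v' = (0.5000, -0.8600, -0.3660)
ω' = (0.2820, -0.3747, 1.3470)

gyro term ω×Iω = (-0.0120, -0.0090, 0.0012)
angular accel α = (-0.2250, -2.1833, -1.9120)
ω' = ω + α·dt = (0.2820, -0.3747, 1.3470)
Hamilton product q⊗(0,ω) = (-0.7572311, 0.6085036, 1.1952499, -0.0877680)
q' = normalize(q + ½dt·q⊗(0,ω)) = (-0.1091, -0.6250, 0.3780, 0.6742)
new position p' = (-1.4600, -0.6640, -2.1240)
new velocity v' = (0.5000, -0.8600, -0.3660)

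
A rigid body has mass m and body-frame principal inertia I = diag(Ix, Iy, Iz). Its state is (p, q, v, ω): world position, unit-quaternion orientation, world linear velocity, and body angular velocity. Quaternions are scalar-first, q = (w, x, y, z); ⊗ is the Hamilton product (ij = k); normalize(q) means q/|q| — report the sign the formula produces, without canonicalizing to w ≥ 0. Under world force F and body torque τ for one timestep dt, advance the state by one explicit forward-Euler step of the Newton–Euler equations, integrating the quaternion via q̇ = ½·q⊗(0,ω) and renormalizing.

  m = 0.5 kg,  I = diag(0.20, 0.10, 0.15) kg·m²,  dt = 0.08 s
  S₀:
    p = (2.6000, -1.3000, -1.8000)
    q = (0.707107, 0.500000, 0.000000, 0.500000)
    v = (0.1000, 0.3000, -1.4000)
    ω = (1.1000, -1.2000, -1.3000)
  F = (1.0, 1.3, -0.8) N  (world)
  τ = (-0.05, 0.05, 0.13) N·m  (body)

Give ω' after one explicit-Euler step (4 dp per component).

ω' = (1.0488, -1.1028, -1.3011)

ω×(Iω) gyroscopic = (0.0780, -0.0715, 0.1320)
(τ − ω×Iω)/I = (-0.6400, 1.2150, -0.0133)
ω' = ω + α·dt = (1.0488, -1.1028, -1.3011)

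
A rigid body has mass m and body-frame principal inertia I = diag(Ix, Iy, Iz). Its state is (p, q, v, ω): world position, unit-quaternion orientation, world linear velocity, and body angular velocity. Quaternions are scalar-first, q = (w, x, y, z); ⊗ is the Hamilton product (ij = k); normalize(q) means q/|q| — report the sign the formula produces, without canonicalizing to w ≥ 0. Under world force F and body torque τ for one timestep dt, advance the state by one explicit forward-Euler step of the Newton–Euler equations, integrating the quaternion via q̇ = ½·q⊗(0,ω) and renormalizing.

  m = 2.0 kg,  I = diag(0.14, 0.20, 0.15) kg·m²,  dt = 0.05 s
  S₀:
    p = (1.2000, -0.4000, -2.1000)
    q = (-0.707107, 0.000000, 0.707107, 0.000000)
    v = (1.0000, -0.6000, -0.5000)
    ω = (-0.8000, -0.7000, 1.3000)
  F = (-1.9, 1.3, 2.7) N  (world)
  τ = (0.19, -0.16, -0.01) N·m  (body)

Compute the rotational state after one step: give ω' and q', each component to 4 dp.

precession coupling ω×(Iω) = (0.0455, 0.0104, 0.0336)
(τ − ω×Iω)/I = (1.0321, -0.8520, -0.2907)
new body rate ω' = (-0.7484, -0.7426, 1.2855)
Hamilton product q⊗(0,ω) = (0.4949749, 1.4849247, 0.4949749, -0.3535535)
q' = normalize(q + ½dt·q⊗(0,ω)) = (-0.6941, 0.0371, 0.7188, -0.0088)

ω' = (-0.7484, -0.7426, 1.2855)
q' = (-0.6941, 0.0371, 0.7188, -0.0088)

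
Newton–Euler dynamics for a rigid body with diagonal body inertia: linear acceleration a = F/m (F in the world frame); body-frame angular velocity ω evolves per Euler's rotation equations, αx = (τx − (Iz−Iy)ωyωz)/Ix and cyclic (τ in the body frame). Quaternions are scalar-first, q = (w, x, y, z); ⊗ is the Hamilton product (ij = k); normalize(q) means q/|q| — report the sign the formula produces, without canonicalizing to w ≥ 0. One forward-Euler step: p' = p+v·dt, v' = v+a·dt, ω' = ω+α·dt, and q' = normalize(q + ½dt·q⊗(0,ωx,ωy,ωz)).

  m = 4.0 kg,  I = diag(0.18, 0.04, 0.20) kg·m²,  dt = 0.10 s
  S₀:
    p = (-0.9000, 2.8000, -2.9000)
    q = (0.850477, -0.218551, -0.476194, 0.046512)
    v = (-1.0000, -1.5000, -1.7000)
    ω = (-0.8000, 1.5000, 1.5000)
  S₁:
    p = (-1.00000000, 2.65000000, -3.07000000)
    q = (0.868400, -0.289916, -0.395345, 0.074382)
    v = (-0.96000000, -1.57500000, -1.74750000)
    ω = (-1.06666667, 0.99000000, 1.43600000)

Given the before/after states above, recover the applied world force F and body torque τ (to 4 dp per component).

F = (1.6000, -3.0000, -1.9000)
τ = (-0.1200, -0.1800, 0.0400)

Δv = v₁−v₀ = (0.04000000, -0.07500000, -0.04750000)
F = m·Δv/dt = (1.6000, -3.0000, -1.9000)
Δω = ω₁−ω₀ = (-0.26666667, -0.51000000, -0.06400000)
gyro term ω₀×Iω₀ = (0.3600, 0.0240, 0.1680)
τ = I·(Δω/dt) + ω₀×(Iω₀) = (-0.1200, -0.1800, 0.0400)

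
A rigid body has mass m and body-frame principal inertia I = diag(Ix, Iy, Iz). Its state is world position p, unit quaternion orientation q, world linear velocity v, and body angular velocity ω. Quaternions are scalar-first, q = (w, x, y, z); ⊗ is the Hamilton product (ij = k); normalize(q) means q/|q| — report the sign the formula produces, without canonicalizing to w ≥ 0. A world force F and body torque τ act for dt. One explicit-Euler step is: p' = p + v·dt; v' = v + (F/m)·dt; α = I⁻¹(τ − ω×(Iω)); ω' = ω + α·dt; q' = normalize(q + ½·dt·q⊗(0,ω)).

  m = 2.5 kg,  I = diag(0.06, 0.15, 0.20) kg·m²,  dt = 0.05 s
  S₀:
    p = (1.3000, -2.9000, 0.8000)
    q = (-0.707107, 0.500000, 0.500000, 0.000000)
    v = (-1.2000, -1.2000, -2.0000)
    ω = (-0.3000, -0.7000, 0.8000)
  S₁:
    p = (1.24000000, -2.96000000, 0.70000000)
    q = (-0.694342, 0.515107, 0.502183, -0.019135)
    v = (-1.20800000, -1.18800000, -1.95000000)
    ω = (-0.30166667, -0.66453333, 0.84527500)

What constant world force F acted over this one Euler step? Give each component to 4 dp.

velocity change Δv = (-0.00800000, 0.01200000, 0.05000000)
m·(v₁−v₀)/dt = (-0.4000, 0.6000, 2.5000)

F = (-0.4000, 0.6000, 2.5000)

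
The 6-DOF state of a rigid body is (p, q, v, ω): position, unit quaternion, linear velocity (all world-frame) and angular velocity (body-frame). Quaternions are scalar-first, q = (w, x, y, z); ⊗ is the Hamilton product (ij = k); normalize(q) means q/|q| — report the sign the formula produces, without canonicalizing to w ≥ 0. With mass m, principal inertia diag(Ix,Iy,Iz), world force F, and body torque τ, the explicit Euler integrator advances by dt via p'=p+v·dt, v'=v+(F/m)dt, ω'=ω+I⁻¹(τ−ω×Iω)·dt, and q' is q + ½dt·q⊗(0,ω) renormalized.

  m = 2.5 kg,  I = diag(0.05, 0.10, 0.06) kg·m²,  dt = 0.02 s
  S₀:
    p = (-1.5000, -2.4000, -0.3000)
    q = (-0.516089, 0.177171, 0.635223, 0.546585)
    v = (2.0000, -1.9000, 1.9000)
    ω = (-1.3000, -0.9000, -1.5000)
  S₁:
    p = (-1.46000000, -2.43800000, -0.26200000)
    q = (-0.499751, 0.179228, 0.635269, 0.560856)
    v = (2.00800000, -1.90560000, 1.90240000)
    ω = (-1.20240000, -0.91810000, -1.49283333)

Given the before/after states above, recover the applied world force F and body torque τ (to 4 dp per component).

ω₁ − ω₀ = (0.09760000, -0.01810000, 0.00716667)
gyro term ω₀×Iω₀ = (-0.0540, -0.0195, 0.0585)
applied torque τ = (0.1900, -0.1100, 0.0800)
velocity change Δv = (0.00800000, -0.00560000, 0.00240000)
m·(v₁−v₀)/dt = (1.0000, -0.7000, 0.3000)

F = (1.0000, -0.7000, 0.3000)
τ = (0.1900, -0.1100, 0.0800)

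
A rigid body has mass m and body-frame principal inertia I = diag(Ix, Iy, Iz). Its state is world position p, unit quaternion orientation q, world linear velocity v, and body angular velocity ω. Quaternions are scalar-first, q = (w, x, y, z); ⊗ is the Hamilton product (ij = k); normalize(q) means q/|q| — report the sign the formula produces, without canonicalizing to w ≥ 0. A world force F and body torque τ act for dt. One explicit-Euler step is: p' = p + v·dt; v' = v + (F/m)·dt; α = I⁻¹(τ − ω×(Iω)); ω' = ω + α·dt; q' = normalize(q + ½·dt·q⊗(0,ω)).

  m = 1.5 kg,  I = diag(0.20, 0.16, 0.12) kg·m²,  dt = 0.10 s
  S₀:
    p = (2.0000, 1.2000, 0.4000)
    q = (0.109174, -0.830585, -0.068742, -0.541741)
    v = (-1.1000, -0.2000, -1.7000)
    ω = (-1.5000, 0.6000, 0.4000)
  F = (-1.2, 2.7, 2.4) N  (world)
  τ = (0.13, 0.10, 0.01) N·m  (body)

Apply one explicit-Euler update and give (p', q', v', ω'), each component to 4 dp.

p' = (1.8900, 1.1800, 0.2300)
q' = (0.0596, -0.8211, -0.0082, -0.5677)
v' = (-1.1800, -0.0200, -1.5400)
ω' = (-1.4302, 0.6925, 0.3783)

a = (-0.8000, 1.8000, 1.6000)
new position p' = (1.8900, 1.1800, 0.2300)
new velocity v' = (-1.1800, -0.0200, -1.5400)
gyro term ω×Iω = (-0.0096, -0.0480, 0.0360)
angular accel α = (0.6980, 0.9250, -0.2167)
new body rate ω' = (-1.4302, 0.6925, 0.3783)
Hamilton product q⊗(0,ω) = (-0.9879359, 0.1337868, 1.2103499, -0.5577944)
q' = normalize(q + ½dt·q⊗(0,ω)) = (0.0596, -0.8211, -0.0082, -0.5677)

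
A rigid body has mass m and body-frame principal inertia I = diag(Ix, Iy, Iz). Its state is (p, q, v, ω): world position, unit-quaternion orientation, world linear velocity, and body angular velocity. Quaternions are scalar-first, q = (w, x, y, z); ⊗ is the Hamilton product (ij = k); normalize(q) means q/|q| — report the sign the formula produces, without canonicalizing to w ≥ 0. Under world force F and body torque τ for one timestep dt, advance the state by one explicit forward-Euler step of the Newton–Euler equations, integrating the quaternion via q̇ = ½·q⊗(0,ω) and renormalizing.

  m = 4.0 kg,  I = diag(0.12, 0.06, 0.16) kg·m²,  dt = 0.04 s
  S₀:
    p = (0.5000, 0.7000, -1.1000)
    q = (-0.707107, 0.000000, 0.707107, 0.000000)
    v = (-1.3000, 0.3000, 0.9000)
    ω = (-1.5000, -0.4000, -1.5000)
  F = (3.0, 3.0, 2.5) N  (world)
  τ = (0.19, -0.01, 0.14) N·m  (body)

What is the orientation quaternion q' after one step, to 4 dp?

Hamilton product q⊗(0,ω) = (0.2828428, 0.0000000, 0.2828428, 2.1213210)
q + ½dt·q⊗(0,ω), renormalized = (-0.7008, 0.0000, 0.7121, 0.0424)

q' = (-0.7008, 0.0000, 0.7121, 0.0424)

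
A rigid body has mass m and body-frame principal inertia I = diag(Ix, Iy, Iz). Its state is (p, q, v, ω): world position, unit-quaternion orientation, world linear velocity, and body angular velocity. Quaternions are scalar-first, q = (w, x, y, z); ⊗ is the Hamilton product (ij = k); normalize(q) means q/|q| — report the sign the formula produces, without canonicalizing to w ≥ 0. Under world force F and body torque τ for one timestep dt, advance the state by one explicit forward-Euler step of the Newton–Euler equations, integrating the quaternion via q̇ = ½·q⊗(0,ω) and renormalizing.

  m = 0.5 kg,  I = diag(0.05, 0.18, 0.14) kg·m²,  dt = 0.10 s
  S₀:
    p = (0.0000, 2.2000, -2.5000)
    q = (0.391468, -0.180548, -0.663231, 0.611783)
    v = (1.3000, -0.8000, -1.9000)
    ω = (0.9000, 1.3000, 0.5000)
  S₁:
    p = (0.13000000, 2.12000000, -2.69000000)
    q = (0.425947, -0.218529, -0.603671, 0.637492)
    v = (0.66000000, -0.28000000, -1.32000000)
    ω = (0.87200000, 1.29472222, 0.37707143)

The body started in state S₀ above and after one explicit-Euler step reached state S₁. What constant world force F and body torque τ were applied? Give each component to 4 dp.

F = (-3.2000, 2.6000, 2.9000)
τ = (-0.0400, -0.0500, -0.0200)

v₁ − v₀ = (-0.64000000, 0.52000000, 0.58000000)
F = m·Δv/dt = (-3.2000, 2.6000, 2.9000)
rate change Δω = (-0.02800000, -0.00527778, -0.12292857)
gyro term ω₀×Iω₀ = (-0.0260, -0.0405, 0.1521)
applied torque τ = (-0.0400, -0.0500, -0.0200)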